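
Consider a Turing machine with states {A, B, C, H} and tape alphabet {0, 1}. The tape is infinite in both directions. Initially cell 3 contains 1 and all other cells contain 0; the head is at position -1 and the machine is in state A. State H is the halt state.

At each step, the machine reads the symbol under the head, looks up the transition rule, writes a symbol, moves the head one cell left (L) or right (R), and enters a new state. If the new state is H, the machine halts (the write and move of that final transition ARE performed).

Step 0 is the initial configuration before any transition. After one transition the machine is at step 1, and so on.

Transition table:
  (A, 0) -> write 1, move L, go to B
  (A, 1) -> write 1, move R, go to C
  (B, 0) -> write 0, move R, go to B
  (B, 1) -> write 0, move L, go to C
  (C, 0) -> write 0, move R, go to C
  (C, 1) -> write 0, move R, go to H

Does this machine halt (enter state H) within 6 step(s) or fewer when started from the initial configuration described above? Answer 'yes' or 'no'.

Step 1: in state A at pos -1, read 0 -> (A,0)->write 1,move L,goto B. Now: state=B, head=-2, tape[-3..4]=00100010 (head:  ^)
Step 2: in state B at pos -2, read 0 -> (B,0)->write 0,move R,goto B. Now: state=B, head=-1, tape[-3..4]=00100010 (head:   ^)
Step 3: in state B at pos -1, read 1 -> (B,1)->write 0,move L,goto C. Now: state=C, head=-2, tape[-3..4]=00000010 (head:  ^)
Step 4: in state C at pos -2, read 0 -> (C,0)->write 0,move R,goto C. Now: state=C, head=-1, tape[-3..4]=00000010 (head:   ^)
Step 5: in state C at pos -1, read 0 -> (C,0)->write 0,move R,goto C. Now: state=C, head=0, tape[-3..4]=00000010 (head:    ^)
Step 6: in state C at pos 0, read 0 -> (C,0)->write 0,move R,goto C. Now: state=C, head=1, tape[-3..4]=00000010 (head:     ^)
After 6 step(s): state = C (not H) -> not halted within 6 -> no

Answer: no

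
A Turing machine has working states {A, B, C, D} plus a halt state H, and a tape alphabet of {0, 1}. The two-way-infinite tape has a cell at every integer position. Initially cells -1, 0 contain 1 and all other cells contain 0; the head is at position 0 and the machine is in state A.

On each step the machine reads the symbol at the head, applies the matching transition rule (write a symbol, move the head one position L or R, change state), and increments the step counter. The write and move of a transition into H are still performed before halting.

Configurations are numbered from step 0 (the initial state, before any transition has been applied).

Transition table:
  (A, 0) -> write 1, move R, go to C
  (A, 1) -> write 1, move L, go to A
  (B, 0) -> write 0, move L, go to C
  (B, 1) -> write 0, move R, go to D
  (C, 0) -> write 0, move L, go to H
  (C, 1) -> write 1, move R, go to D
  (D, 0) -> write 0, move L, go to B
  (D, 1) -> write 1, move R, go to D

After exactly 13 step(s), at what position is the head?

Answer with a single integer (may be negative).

Step 1: in state A at pos 0, read 1 -> (A,1)->write 1,move L,goto A. Now: state=A, head=-1, tape[-2..1]=0110 (head:  ^)
Step 2: in state A at pos -1, read 1 -> (A,1)->write 1,move L,goto A. Now: state=A, head=-2, tape[-3..1]=00110 (head:  ^)
Step 3: in state A at pos -2, read 0 -> (A,0)->write 1,move R,goto C. Now: state=C, head=-1, tape[-3..1]=01110 (head:   ^)
Step 4: in state C at pos -1, read 1 -> (C,1)->write 1,move R,goto D. Now: state=D, head=0, tape[-3..1]=01110 (head:    ^)
Step 5: in state D at pos 0, read 1 -> (D,1)->write 1,move R,goto D. Now: state=D, head=1, tape[-3..2]=011100 (head:     ^)
Step 6: in state D at pos 1, read 0 -> (D,0)->write 0,move L,goto B. Now: state=B, head=0, tape[-3..2]=011100 (head:    ^)
Step 7: in state B at pos 0, read 1 -> (B,1)->write 0,move R,goto D. Now: state=D, head=1, tape[-3..2]=011000 (head:     ^)
Step 8: in state D at pos 1, read 0 -> (D,0)->write 0,move L,goto B. Now: state=B, head=0, tape[-3..2]=011000 (head:    ^)
Step 9: in state B at pos 0, read 0 -> (B,0)->write 0,move L,goto C. Now: state=C, head=-1, tape[-3..2]=011000 (head:   ^)
Step 10: in state C at pos -1, read 1 -> (C,1)->write 1,move R,goto D. Now: state=D, head=0, tape[-3..2]=011000 (head:    ^)
Step 11: in state D at pos 0, read 0 -> (D,0)->write 0,move L,goto B. Now: state=B, head=-1, tape[-3..2]=011000 (head:   ^)
Step 12: in state B at pos -1, read 1 -> (B,1)->write 0,move R,goto D. Now: state=D, head=0, tape[-3..2]=010000 (head:    ^)
Step 13: in state D at pos 0, read 0 -> (D,0)->write 0,move L,goto B. Now: state=B, head=-1, tape[-3..2]=010000 (head:   ^)

Answer: -1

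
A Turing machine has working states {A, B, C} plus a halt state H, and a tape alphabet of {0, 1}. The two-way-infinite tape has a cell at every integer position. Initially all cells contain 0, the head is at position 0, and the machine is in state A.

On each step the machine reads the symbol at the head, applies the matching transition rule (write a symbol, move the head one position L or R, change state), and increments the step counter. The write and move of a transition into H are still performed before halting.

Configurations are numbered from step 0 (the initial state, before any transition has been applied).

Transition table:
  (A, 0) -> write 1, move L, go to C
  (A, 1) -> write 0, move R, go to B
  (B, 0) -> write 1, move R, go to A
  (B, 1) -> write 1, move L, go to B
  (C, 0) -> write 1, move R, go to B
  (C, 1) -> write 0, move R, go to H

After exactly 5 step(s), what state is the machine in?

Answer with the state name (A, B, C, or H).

Answer: A

Derivation:
Step 1: in state A at pos 0, read 0 -> (A,0)->write 1,move L,goto C. Now: state=C, head=-1, tape[-2..1]=0010 (head:  ^)
Step 2: in state C at pos -1, read 0 -> (C,0)->write 1,move R,goto B. Now: state=B, head=0, tape[-2..1]=0110 (head:   ^)
Step 3: in state B at pos 0, read 1 -> (B,1)->write 1,move L,goto B. Now: state=B, head=-1, tape[-2..1]=0110 (head:  ^)
Step 4: in state B at pos -1, read 1 -> (B,1)->write 1,move L,goto B. Now: state=B, head=-2, tape[-3..1]=00110 (head:  ^)
Step 5: in state B at pos -2, read 0 -> (B,0)->write 1,move R,goto A. Now: state=A, head=-1, tape[-3..1]=01110 (head:   ^)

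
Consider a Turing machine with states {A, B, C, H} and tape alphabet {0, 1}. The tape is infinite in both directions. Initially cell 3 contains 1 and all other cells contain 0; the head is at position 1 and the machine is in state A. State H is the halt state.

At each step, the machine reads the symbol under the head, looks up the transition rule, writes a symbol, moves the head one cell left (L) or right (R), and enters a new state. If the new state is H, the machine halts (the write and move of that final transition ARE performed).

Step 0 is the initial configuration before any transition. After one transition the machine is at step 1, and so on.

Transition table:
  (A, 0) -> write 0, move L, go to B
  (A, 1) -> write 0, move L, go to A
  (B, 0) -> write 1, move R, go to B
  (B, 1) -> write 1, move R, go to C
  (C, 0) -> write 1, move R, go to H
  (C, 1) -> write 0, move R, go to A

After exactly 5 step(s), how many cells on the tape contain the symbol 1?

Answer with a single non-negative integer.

Step 1: in state A at pos 1, read 0 -> (A,0)->write 0,move L,goto B. Now: state=B, head=0, tape[-1..4]=000010 (head:  ^)
Step 2: in state B at pos 0, read 0 -> (B,0)->write 1,move R,goto B. Now: state=B, head=1, tape[-1..4]=010010 (head:   ^)
Step 3: in state B at pos 1, read 0 -> (B,0)->write 1,move R,goto B. Now: state=B, head=2, tape[-1..4]=011010 (head:    ^)
Step 4: in state B at pos 2, read 0 -> (B,0)->write 1,move R,goto B. Now: state=B, head=3, tape[-1..4]=011110 (head:     ^)
Step 5: in state B at pos 3, read 1 -> (B,1)->write 1,move R,goto C. Now: state=C, head=4, tape[-1..5]=0111100 (head:      ^)
Cells containing 1 after step 5: {0, 1, 2, 3} -> 4 cell(s)

Answer: 4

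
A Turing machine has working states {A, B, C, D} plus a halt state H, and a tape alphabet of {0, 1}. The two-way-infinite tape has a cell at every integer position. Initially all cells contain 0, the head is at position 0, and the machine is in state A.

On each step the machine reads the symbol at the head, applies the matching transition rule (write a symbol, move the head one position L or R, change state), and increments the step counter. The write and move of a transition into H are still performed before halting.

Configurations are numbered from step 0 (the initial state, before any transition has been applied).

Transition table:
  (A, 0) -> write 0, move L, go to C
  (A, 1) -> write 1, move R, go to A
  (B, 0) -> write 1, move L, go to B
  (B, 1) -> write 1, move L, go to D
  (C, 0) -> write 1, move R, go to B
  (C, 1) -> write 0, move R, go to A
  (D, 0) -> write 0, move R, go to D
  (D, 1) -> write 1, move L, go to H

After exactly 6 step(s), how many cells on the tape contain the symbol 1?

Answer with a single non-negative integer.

Answer: 2

Derivation:
Step 1: in state A at pos 0, read 0 -> (A,0)->write 0,move L,goto C. Now: state=C, head=-1, tape[-2..1]=0000 (head:  ^)
Step 2: in state C at pos -1, read 0 -> (C,0)->write 1,move R,goto B. Now: state=B, head=0, tape[-2..1]=0100 (head:   ^)
Step 3: in state B at pos 0, read 0 -> (B,0)->write 1,move L,goto B. Now: state=B, head=-1, tape[-2..1]=0110 (head:  ^)
Step 4: in state B at pos -1, read 1 -> (B,1)->write 1,move L,goto D. Now: state=D, head=-2, tape[-3..1]=00110 (head:  ^)
Step 5: in state D at pos -2, read 0 -> (D,0)->write 0,move R,goto D. Now: state=D, head=-1, tape[-3..1]=00110 (head:   ^)
Step 6: in state D at pos -1, read 1 -> (D,1)->write 1,move L,goto H. Now: state=H, head=-2, tape[-3..1]=00110 (head:  ^)
Cells containing 1 after step 6: {-1, 0} -> 2 cell(s)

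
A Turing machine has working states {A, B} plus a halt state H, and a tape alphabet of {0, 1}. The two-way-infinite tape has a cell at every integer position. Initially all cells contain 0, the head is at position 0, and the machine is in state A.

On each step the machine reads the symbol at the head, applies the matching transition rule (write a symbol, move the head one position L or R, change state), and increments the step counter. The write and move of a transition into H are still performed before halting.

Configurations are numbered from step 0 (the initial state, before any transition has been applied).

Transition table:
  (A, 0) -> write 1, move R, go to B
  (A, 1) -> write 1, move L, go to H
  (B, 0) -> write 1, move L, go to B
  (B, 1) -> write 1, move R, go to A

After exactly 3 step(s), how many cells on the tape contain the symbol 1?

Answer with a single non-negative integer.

Step 1: in state A at pos 0, read 0 -> (A,0)->write 1,move R,goto B. Now: state=B, head=1, tape[-1..2]=0100 (head:   ^)
Step 2: in state B at pos 1, read 0 -> (B,0)->write 1,move L,goto B. Now: state=B, head=0, tape[-1..2]=0110 (head:  ^)
Step 3: in state B at pos 0, read 1 -> (B,1)->write 1,move R,goto A. Now: state=A, head=1, tape[-1..2]=0110 (head:   ^)
Cells containing 1 after step 3: {0, 1} -> 2 cell(s)

Answer: 2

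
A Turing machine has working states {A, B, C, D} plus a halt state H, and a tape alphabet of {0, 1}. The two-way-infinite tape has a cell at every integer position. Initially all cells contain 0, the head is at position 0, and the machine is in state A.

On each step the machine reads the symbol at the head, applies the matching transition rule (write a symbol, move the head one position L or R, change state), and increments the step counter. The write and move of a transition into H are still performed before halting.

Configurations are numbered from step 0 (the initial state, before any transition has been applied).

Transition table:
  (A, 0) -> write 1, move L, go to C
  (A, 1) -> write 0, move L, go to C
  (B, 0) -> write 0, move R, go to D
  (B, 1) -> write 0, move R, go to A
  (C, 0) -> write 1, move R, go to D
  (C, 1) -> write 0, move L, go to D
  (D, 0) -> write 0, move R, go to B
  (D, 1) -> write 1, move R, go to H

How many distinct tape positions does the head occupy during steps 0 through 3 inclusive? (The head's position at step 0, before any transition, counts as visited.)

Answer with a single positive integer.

Step 1: in state A at pos 0, read 0 -> (A,0)->write 1,move L,goto C. Now: state=C, head=-1, tape[-2..1]=0010 (head:  ^)
Step 2: in state C at pos -1, read 0 -> (C,0)->write 1,move R,goto D. Now: state=D, head=0, tape[-2..1]=0110 (head:   ^)
Step 3: in state D at pos 0, read 1 -> (D,1)->write 1,move R,goto H. Now: state=H, head=1, tape[-2..2]=01100 (head:    ^)
Head positions at steps 0..3: starting at 0, distinct positions visited = {-1, 0, 1} -> 3 position(s)

Answer: 3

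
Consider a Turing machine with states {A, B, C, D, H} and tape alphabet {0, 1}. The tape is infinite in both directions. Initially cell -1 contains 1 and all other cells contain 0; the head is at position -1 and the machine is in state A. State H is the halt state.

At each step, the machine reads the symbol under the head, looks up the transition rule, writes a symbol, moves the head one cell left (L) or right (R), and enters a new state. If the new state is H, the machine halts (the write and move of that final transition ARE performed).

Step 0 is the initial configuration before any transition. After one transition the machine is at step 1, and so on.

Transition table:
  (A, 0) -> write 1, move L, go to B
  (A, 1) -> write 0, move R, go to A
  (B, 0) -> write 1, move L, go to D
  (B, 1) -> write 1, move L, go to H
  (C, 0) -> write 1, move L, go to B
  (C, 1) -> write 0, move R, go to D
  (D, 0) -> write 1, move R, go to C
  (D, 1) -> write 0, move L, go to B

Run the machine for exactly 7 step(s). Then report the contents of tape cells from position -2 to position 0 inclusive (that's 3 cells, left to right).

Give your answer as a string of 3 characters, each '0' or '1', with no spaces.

Answer: 110

Derivation:
Step 1: in state A at pos -1, read 1 -> (A,1)->write 0,move R,goto A. Now: state=A, head=0, tape[-2..1]=0000 (head:   ^)
Step 2: in state A at pos 0, read 0 -> (A,0)->write 1,move L,goto B. Now: state=B, head=-1, tape[-2..1]=0010 (head:  ^)
Step 3: in state B at pos -1, read 0 -> (B,0)->write 1,move L,goto D. Now: state=D, head=-2, tape[-3..1]=00110 (head:  ^)
Step 4: in state D at pos -2, read 0 -> (D,0)->write 1,move R,goto C. Now: state=C, head=-1, tape[-3..1]=01110 (head:   ^)
Step 5: in state C at pos -1, read 1 -> (C,1)->write 0,move R,goto D. Now: state=D, head=0, tape[-3..1]=01010 (head:    ^)
Step 6: in state D at pos 0, read 1 -> (D,1)->write 0,move L,goto B. Now: state=B, head=-1, tape[-3..1]=01000 (head:   ^)
Step 7: in state B at pos -1, read 0 -> (B,0)->write 1,move L,goto D. Now: state=D, head=-2, tape[-3..1]=01100 (head:  ^)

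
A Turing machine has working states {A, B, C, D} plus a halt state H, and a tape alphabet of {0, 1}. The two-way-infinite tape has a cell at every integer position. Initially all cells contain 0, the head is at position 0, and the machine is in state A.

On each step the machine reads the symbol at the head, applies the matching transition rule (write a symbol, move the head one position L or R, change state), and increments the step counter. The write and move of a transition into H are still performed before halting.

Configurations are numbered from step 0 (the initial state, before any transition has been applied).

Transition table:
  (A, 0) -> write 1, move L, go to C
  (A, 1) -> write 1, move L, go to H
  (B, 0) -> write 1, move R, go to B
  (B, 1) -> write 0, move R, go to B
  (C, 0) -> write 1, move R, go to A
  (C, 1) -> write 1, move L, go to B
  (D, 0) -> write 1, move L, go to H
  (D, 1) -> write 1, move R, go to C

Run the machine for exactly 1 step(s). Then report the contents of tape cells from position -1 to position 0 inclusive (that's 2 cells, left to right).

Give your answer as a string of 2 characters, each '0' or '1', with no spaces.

Answer: 01

Derivation:
Step 1: in state A at pos 0, read 0 -> (A,0)->write 1,move L,goto C. Now: state=C, head=-1, tape[-2..1]=0010 (head:  ^)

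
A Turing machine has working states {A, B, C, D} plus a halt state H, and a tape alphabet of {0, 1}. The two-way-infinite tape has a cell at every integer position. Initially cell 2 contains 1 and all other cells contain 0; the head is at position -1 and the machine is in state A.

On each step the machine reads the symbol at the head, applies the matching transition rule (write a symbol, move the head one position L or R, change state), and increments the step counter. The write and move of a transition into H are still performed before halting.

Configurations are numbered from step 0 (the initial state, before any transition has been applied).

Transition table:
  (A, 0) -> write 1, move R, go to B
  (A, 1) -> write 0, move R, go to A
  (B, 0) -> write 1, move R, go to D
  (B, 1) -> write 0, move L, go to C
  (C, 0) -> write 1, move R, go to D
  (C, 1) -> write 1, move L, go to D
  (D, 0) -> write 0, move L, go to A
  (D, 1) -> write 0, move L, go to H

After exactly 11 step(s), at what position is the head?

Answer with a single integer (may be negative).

Answer: 0

Derivation:
Step 1: in state A at pos -1, read 0 -> (A,0)->write 1,move R,goto B. Now: state=B, head=0, tape[-2..3]=010010 (head:   ^)
Step 2: in state B at pos 0, read 0 -> (B,0)->write 1,move R,goto D. Now: state=D, head=1, tape[-2..3]=011010 (head:    ^)
Step 3: in state D at pos 1, read 0 -> (D,0)->write 0,move L,goto A. Now: state=A, head=0, tape[-2..3]=011010 (head:   ^)
Step 4: in state A at pos 0, read 1 -> (A,1)->write 0,move R,goto A. Now: state=A, head=1, tape[-2..3]=010010 (head:    ^)
Step 5: in state A at pos 1, read 0 -> (A,0)->write 1,move R,goto B. Now: state=B, head=2, tape[-2..3]=010110 (head:     ^)
Step 6: in state B at pos 2, read 1 -> (B,1)->write 0,move L,goto C. Now: state=C, head=1, tape[-2..3]=010100 (head:    ^)
Step 7: in state C at pos 1, read 1 -> (C,1)->write 1,move L,goto D. Now: state=D, head=0, tape[-2..3]=010100 (head:   ^)
Step 8: in state D at pos 0, read 0 -> (D,0)->write 0,move L,goto A. Now: state=A, head=-1, tape[-2..3]=010100 (head:  ^)
Step 9: in state A at pos -1, read 1 -> (A,1)->write 0,move R,goto A. Now: state=A, head=0, tape[-2..3]=000100 (head:   ^)
Step 10: in state A at pos 0, read 0 -> (A,0)->write 1,move R,goto B. Now: state=B, head=1, tape[-2..3]=001100 (head:    ^)
Step 11: in state B at pos 1, read 1 -> (B,1)->write 0,move L,goto C. Now: state=C, head=0, tape[-2..3]=001000 (head:   ^)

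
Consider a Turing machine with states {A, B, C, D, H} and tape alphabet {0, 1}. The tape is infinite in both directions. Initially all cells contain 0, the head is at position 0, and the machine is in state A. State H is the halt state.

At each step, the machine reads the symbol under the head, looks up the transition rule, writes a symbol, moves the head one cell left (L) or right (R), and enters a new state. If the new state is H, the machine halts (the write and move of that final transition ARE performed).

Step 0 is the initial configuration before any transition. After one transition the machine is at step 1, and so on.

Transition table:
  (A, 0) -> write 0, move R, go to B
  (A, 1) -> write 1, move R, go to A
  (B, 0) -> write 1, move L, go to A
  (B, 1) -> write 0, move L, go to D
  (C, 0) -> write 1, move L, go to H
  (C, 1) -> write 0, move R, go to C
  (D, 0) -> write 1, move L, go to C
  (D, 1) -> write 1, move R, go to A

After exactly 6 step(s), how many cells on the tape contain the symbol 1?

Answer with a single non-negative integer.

Step 1: in state A at pos 0, read 0 -> (A,0)->write 0,move R,goto B. Now: state=B, head=1, tape[-1..2]=0000 (head:   ^)
Step 2: in state B at pos 1, read 0 -> (B,0)->write 1,move L,goto A. Now: state=A, head=0, tape[-1..2]=0010 (head:  ^)
Step 3: in state A at pos 0, read 0 -> (A,0)->write 0,move R,goto B. Now: state=B, head=1, tape[-1..2]=0010 (head:   ^)
Step 4: in state B at pos 1, read 1 -> (B,1)->write 0,move L,goto D. Now: state=D, head=0, tape[-1..2]=0000 (head:  ^)
Step 5: in state D at pos 0, read 0 -> (D,0)->write 1,move L,goto C. Now: state=C, head=-1, tape[-2..2]=00100 (head:  ^)
Step 6: in state C at pos -1, read 0 -> (C,0)->write 1,move L,goto H. Now: state=H, head=-2, tape[-3..2]=001100 (head:  ^)
Cells containing 1 after step 6: {-1, 0} -> 2 cell(s)

Answer: 2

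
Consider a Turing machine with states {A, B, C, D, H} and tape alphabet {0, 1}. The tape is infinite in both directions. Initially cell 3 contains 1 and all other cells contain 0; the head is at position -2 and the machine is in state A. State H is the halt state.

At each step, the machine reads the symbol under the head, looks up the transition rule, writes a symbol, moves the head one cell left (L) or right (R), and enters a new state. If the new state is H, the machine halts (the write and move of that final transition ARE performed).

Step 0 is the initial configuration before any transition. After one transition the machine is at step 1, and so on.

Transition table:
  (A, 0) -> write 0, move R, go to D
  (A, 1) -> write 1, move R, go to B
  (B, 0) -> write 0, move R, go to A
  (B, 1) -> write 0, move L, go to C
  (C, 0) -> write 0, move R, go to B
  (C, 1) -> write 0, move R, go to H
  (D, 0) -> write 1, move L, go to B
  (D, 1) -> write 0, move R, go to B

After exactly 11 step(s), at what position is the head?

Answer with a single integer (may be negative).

Step 1: in state A at pos -2, read 0 -> (A,0)->write 0,move R,goto D. Now: state=D, head=-1, tape[-3..4]=00000010 (head:   ^)
Step 2: in state D at pos -1, read 0 -> (D,0)->write 1,move L,goto B. Now: state=B, head=-2, tape[-3..4]=00100010 (head:  ^)
Step 3: in state B at pos -2, read 0 -> (B,0)->write 0,move R,goto A. Now: state=A, head=-1, tape[-3..4]=00100010 (head:   ^)
Step 4: in state A at pos -1, read 1 -> (A,1)->write 1,move R,goto B. Now: state=B, head=0, tape[-3..4]=00100010 (head:    ^)
Step 5: in state B at pos 0, read 0 -> (B,0)->write 0,move R,goto A. Now: state=A, head=1, tape[-3..4]=00100010 (head:     ^)
Step 6: in state A at pos 1, read 0 -> (A,0)->write 0,move R,goto D. Now: state=D, head=2, tape[-3..4]=00100010 (head:      ^)
Step 7: in state D at pos 2, read 0 -> (D,0)->write 1,move L,goto B. Now: state=B, head=1, tape[-3..4]=00100110 (head:     ^)
Step 8: in state B at pos 1, read 0 -> (B,0)->write 0,move R,goto A. Now: state=A, head=2, tape[-3..4]=00100110 (head:      ^)
Step 9: in state A at pos 2, read 1 -> (A,1)->write 1,move R,goto B. Now: state=B, head=3, tape[-3..4]=00100110 (head:       ^)
Step 10: in state B at pos 3, read 1 -> (B,1)->write 0,move L,goto C. Now: state=C, head=2, tape[-3..4]=00100100 (head:      ^)
Step 11: in state C at pos 2, read 1 -> (C,1)->write 0,move R,goto H. Now: state=H, head=3, tape[-3..4]=00100000 (head:       ^)

Answer: 3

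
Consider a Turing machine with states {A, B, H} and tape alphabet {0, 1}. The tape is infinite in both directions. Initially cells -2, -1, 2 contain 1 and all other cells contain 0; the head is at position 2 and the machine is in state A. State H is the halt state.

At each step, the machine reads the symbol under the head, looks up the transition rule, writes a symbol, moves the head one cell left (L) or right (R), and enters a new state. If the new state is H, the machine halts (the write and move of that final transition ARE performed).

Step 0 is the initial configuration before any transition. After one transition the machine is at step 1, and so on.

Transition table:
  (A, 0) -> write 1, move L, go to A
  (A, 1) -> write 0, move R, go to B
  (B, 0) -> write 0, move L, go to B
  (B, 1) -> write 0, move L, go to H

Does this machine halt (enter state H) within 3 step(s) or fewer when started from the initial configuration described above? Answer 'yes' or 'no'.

Step 1: in state A at pos 2, read 1 -> (A,1)->write 0,move R,goto B. Now: state=B, head=3, tape[-3..4]=01100000 (head:       ^)
Step 2: in state B at pos 3, read 0 -> (B,0)->write 0,move L,goto B. Now: state=B, head=2, tape[-3..4]=01100000 (head:      ^)
Step 3: in state B at pos 2, read 0 -> (B,0)->write 0,move L,goto B. Now: state=B, head=1, tape[-3..4]=01100000 (head:     ^)
After 3 step(s): state = B (not H) -> not halted within 3 -> no

Answer: no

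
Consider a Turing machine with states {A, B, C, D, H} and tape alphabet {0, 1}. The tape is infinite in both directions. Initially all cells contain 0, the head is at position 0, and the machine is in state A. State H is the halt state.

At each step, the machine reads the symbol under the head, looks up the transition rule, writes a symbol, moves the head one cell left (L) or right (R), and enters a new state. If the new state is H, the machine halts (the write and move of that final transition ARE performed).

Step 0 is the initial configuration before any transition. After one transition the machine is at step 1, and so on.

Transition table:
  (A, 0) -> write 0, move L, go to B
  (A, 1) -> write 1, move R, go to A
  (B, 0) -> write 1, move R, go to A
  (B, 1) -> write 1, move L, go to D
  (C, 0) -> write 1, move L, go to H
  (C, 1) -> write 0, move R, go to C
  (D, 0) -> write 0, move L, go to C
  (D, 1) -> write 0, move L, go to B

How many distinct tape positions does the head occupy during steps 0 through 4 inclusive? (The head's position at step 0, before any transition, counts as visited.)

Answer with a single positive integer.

Answer: 3

Derivation:
Step 1: in state A at pos 0, read 0 -> (A,0)->write 0,move L,goto B. Now: state=B, head=-1, tape[-2..1]=0000 (head:  ^)
Step 2: in state B at pos -1, read 0 -> (B,0)->write 1,move R,goto A. Now: state=A, head=0, tape[-2..1]=0100 (head:   ^)
Step 3: in state A at pos 0, read 0 -> (A,0)->write 0,move L,goto B. Now: state=B, head=-1, tape[-2..1]=0100 (head:  ^)
Step 4: in state B at pos -1, read 1 -> (B,1)->write 1,move L,goto D. Now: state=D, head=-2, tape[-3..1]=00100 (head:  ^)
Head positions at steps 0..4: starting at 0, distinct positions visited = {-2, -1, 0} -> 3 position(s)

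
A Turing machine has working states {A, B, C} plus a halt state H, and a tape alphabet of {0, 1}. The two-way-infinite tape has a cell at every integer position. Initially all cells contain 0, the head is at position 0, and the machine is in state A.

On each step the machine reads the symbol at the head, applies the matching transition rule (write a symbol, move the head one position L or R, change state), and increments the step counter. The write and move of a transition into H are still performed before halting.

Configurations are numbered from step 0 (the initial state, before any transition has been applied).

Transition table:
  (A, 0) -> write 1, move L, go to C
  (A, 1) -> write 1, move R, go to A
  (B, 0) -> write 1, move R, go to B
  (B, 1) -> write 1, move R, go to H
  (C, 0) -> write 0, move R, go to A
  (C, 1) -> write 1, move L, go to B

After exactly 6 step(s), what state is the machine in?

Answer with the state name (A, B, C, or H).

Step 1: in state A at pos 0, read 0 -> (A,0)->write 1,move L,goto C. Now: state=C, head=-1, tape[-2..1]=0010 (head:  ^)
Step 2: in state C at pos -1, read 0 -> (C,0)->write 0,move R,goto A. Now: state=A, head=0, tape[-2..1]=0010 (head:   ^)
Step 3: in state A at pos 0, read 1 -> (A,1)->write 1,move R,goto A. Now: state=A, head=1, tape[-2..2]=00100 (head:    ^)
Step 4: in state A at pos 1, read 0 -> (A,0)->write 1,move L,goto C. Now: state=C, head=0, tape[-2..2]=00110 (head:   ^)
Step 5: in state C at pos 0, read 1 -> (C,1)->write 1,move L,goto B. Now: state=B, head=-1, tape[-2..2]=00110 (head:  ^)
Step 6: in state B at pos -1, read 0 -> (B,0)->write 1,move R,goto B. Now: state=B, head=0, tape[-2..2]=01110 (head:   ^)

Answer: B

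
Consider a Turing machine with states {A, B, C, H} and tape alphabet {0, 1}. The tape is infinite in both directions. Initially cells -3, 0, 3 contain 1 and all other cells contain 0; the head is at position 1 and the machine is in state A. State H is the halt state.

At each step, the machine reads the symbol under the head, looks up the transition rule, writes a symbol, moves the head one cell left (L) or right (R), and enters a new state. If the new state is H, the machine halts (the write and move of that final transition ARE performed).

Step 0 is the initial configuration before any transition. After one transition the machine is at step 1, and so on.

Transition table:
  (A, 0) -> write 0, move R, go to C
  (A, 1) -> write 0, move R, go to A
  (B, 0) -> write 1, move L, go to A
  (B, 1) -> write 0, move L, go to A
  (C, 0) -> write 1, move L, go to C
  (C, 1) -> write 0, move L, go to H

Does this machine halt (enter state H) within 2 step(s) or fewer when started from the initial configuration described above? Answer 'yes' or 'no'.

Step 1: in state A at pos 1, read 0 -> (A,0)->write 0,move R,goto C. Now: state=C, head=2, tape[-4..4]=010010010 (head:       ^)
Step 2: in state C at pos 2, read 0 -> (C,0)->write 1,move L,goto C. Now: state=C, head=1, tape[-4..4]=010010110 (head:      ^)
After 2 step(s): state = C (not H) -> not halted within 2 -> no

Answer: no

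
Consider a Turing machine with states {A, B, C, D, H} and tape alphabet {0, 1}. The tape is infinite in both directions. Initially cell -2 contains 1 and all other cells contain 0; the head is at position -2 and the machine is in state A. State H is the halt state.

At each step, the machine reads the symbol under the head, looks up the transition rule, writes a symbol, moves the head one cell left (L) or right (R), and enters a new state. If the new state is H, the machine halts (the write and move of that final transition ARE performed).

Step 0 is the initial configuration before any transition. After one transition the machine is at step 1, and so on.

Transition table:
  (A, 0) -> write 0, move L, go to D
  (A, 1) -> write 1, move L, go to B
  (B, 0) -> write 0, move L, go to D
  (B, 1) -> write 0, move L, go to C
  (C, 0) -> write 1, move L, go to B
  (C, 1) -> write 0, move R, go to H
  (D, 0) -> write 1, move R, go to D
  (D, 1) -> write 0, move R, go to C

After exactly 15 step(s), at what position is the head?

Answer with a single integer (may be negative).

Step 1: in state A at pos -2, read 1 -> (A,1)->write 1,move L,goto B. Now: state=B, head=-3, tape[-4..-1]=0010 (head:  ^)
Step 2: in state B at pos -3, read 0 -> (B,0)->write 0,move L,goto D. Now: state=D, head=-4, tape[-5..-1]=00010 (head:  ^)
Step 3: in state D at pos -4, read 0 -> (D,0)->write 1,move R,goto D. Now: state=D, head=-3, tape[-5..-1]=01010 (head:   ^)
Step 4: in state D at pos -3, read 0 -> (D,0)->write 1,move R,goto D. Now: state=D, head=-2, tape[-5..-1]=01110 (head:    ^)
Step 5: in state D at pos -2, read 1 -> (D,1)->write 0,move R,goto C. Now: state=C, head=-1, tape[-5..0]=011000 (head:     ^)
Step 6: in state C at pos -1, read 0 -> (C,0)->write 1,move L,goto B. Now: state=B, head=-2, tape[-5..0]=011010 (head:    ^)
Step 7: in state B at pos -2, read 0 -> (B,0)->write 0,move L,goto D. Now: state=D, head=-3, tape[-5..0]=011010 (head:   ^)
Step 8: in state D at pos -3, read 1 -> (D,1)->write 0,move R,goto C. Now: state=C, head=-2, tape[-5..0]=010010 (head:    ^)
Step 9: in state C at pos -2, read 0 -> (C,0)->write 1,move L,goto B. Now: state=B, head=-3, tape[-5..0]=010110 (head:   ^)
Step 10: in state B at pos -3, read 0 -> (B,0)->write 0,move L,goto D. Now: state=D, head=-4, tape[-5..0]=010110 (head:  ^)
Step 11: in state D at pos -4, read 1 -> (D,1)->write 0,move R,goto C. Now: state=C, head=-3, tape[-5..0]=000110 (head:   ^)
Step 12: in state C at pos -3, read 0 -> (C,0)->write 1,move L,goto B. Now: state=B, head=-4, tape[-5..0]=001110 (head:  ^)
Step 13: in state B at pos -4, read 0 -> (B,0)->write 0,move L,goto D. Now: state=D, head=-5, tape[-6..0]=0001110 (head:  ^)
Step 14: in state D at pos -5, read 0 -> (D,0)->write 1,move R,goto D. Now: state=D, head=-4, tape[-6..0]=0101110 (head:   ^)
Step 15: in state D at pos -4, read 0 -> (D,0)->write 1,move R,goto D. Now: state=D, head=-3, tape[-6..0]=0111110 (head:    ^)

Answer: -3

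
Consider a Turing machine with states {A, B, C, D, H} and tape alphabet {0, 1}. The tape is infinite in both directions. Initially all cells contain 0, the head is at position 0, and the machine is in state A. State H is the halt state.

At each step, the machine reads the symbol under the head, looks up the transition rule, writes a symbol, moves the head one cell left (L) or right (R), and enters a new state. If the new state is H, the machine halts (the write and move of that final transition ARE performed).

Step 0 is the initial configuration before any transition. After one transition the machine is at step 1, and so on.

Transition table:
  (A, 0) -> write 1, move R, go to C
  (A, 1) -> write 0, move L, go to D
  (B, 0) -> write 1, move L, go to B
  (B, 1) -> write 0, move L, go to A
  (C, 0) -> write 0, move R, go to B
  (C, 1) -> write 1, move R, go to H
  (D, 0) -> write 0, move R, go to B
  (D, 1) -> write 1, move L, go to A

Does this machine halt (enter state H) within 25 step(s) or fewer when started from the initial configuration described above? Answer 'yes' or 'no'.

Answer: yes

Derivation:
Step 1: in state A at pos 0, read 0 -> (A,0)->write 1,move R,goto C. Now: state=C, head=1, tape[-1..2]=0100 (head:   ^)
Step 2: in state C at pos 1, read 0 -> (C,0)->write 0,move R,goto B. Now: state=B, head=2, tape[-1..3]=01000 (head:    ^)
Step 3: in state B at pos 2, read 0 -> (B,0)->write 1,move L,goto B. Now: state=B, head=1, tape[-1..3]=01010 (head:   ^)
Step 4: in state B at pos 1, read 0 -> (B,0)->write 1,move L,goto B. Now: state=B, head=0, tape[-1..3]=01110 (head:  ^)
Step 5: in state B at pos 0, read 1 -> (B,1)->write 0,move L,goto A. Now: state=A, head=-1, tape[-2..3]=000110 (head:  ^)
Step 6: in state A at pos -1, read 0 -> (A,0)->write 1,move R,goto C. Now: state=C, head=0, tape[-2..3]=010110 (head:   ^)
Step 7: in state C at pos 0, read 0 -> (C,0)->write 0,move R,goto B. Now: state=B, head=1, tape[-2..3]=010110 (head:    ^)
Step 8: in state B at pos 1, read 1 -> (B,1)->write 0,move L,goto A. Now: state=A, head=0, tape[-2..3]=010010 (head:   ^)
Step 9: in state A at pos 0, read 0 -> (A,0)->write 1,move R,goto C. Now: state=C, head=1, tape[-2..3]=011010 (head:    ^)
Step 10: in state C at pos 1, read 0 -> (C,0)->write 0,move R,goto B. Now: state=B, head=2, tape[-2..3]=011010 (head:     ^)
Step 11: in state B at pos 2, read 1 -> (B,1)->write 0,move L,goto A. Now: state=A, head=1, tape[-2..3]=011000 (head:    ^)
Step 12: in state A at pos 1, read 0 -> (A,0)->write 1,move R,goto C. Now: state=C, head=2, tape[-2..3]=011100 (head:     ^)
Step 13: in state C at pos 2, read 0 -> (C,0)->write 0,move R,goto B. Now: state=B, head=3, tape[-2..4]=0111000 (head:      ^)
Step 14: in state B at pos 3, read 0 -> (B,0)->write 1,move L,goto B. Now: state=B, head=2, tape[-2..4]=0111010 (head:     ^)
Step 15: in state B at pos 2, read 0 -> (B,0)->write 1,move L,goto B. Now: state=B, head=1, tape[-2..4]=0111110 (head:    ^)
Step 16: in state B at pos 1, read 1 -> (B,1)->write 0,move L,goto A. Now: state=A, head=0, tape[-2..4]=0110110 (head:   ^)
Step 17: in state A at pos 0, read 1 -> (A,1)->write 0,move L,goto D. Now: state=D, head=-1, tape[-2..4]=0100110 (head:  ^)
Step 18: in state D at pos -1, read 1 -> (D,1)->write 1,move L,goto A. Now: state=A, head=-2, tape[-3..4]=00100110 (head:  ^)
Step 19: in state A at pos -2, read 0 -> (A,0)->write 1,move R,goto C. Now: state=C, head=-1, tape[-3..4]=01100110 (head:   ^)
Step 20: in state C at pos -1, read 1 -> (C,1)->write 1,move R,goto H. Now: state=H, head=0, tape[-3..4]=01100110 (head:    ^)
State H reached at step 20; 20 <= 25 -> yes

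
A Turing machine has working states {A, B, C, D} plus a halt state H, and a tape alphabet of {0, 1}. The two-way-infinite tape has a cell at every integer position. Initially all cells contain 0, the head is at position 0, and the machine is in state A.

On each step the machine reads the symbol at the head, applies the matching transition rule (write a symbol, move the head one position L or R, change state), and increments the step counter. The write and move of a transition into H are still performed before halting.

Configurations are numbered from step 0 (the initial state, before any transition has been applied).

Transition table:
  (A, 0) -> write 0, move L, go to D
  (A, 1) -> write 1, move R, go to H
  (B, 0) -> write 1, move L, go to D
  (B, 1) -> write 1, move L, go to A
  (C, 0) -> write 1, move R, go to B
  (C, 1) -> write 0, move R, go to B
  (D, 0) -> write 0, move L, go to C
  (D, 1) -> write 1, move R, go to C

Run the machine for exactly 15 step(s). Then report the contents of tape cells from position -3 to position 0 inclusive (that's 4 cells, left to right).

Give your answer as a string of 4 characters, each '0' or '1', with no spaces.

Answer: 1011

Derivation:
Step 1: in state A at pos 0, read 0 -> (A,0)->write 0,move L,goto D. Now: state=D, head=-1, tape[-2..1]=0000 (head:  ^)
Step 2: in state D at pos -1, read 0 -> (D,0)->write 0,move L,goto C. Now: state=C, head=-2, tape[-3..1]=00000 (head:  ^)
Step 3: in state C at pos -2, read 0 -> (C,0)->write 1,move R,goto B. Now: state=B, head=-1, tape[-3..1]=01000 (head:   ^)
Step 4: in state B at pos -1, read 0 -> (B,0)->write 1,move L,goto D. Now: state=D, head=-2, tape[-3..1]=01100 (head:  ^)
Step 5: in state D at pos -2, read 1 -> (D,1)->write 1,move R,goto C. Now: state=C, head=-1, tape[-3..1]=01100 (head:   ^)
Step 6: in state C at pos -1, read 1 -> (C,1)->write 0,move R,goto B. Now: state=B, head=0, tape[-3..1]=01000 (head:    ^)
Step 7: in state B at pos 0, read 0 -> (B,0)->write 1,move L,goto D. Now: state=D, head=-1, tape[-3..1]=01010 (head:   ^)
Step 8: in state D at pos -1, read 0 -> (D,0)->write 0,move L,goto C. Now: state=C, head=-2, tape[-3..1]=01010 (head:  ^)
Step 9: in state C at pos -2, read 1 -> (C,1)->write 0,move R,goto B. Now: state=B, head=-1, tape[-3..1]=00010 (head:   ^)
Step 10: in state B at pos -1, read 0 -> (B,0)->write 1,move L,goto D. Now: state=D, head=-2, tape[-3..1]=00110 (head:  ^)
Step 11: in state D at pos -2, read 0 -> (D,0)->write 0,move L,goto C. Now: state=C, head=-3, tape[-4..1]=000110 (head:  ^)
Step 12: in state C at pos -3, read 0 -> (C,0)->write 1,move R,goto B. Now: state=B, head=-2, tape[-4..1]=010110 (head:   ^)
Step 13: in state B at pos -2, read 0 -> (B,0)->write 1,move L,goto D. Now: state=D, head=-3, tape[-4..1]=011110 (head:  ^)
Step 14: in state D at pos -3, read 1 -> (D,1)->write 1,move R,goto C. Now: state=C, head=-2, tape[-4..1]=011110 (head:   ^)
Step 15: in state C at pos -2, read 1 -> (C,1)->write 0,move R,goto B. Now: state=B, head=-1, tape[-4..1]=010110 (head:    ^)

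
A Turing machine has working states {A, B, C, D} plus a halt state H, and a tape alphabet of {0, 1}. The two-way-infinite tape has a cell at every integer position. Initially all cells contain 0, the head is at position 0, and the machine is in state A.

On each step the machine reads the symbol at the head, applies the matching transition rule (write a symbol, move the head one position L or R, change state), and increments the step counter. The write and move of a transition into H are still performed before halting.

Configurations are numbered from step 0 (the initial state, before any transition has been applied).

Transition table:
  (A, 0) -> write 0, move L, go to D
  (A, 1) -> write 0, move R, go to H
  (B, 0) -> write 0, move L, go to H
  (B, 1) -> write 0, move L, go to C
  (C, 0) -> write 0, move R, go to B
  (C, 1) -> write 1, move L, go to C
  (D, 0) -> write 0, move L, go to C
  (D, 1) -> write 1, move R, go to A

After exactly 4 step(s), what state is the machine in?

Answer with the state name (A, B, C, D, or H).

Answer: H

Derivation:
Step 1: in state A at pos 0, read 0 -> (A,0)->write 0,move L,goto D. Now: state=D, head=-1, tape[-2..1]=0000 (head:  ^)
Step 2: in state D at pos -1, read 0 -> (D,0)->write 0,move L,goto C. Now: state=C, head=-2, tape[-3..1]=00000 (head:  ^)
Step 3: in state C at pos -2, read 0 -> (C,0)->write 0,move R,goto B. Now: state=B, head=-1, tape[-3..1]=00000 (head:   ^)
Step 4: in state B at pos -1, read 0 -> (B,0)->write 0,move L,goto H. Now: state=H, head=-2, tape[-3..1]=00000 (head:  ^)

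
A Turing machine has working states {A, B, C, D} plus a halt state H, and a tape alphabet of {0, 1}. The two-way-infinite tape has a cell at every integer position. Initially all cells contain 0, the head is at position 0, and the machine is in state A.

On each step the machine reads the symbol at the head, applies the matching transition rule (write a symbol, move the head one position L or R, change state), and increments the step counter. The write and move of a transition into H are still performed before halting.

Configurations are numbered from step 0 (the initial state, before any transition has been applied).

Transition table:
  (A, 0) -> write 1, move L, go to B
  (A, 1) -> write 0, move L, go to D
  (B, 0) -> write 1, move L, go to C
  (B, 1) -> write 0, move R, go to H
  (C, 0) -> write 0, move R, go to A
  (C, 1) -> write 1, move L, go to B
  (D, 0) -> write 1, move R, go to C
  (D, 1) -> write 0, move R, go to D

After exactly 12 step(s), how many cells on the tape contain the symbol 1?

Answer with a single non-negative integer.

Answer: 4

Derivation:
Step 1: in state A at pos 0, read 0 -> (A,0)->write 1,move L,goto B. Now: state=B, head=-1, tape[-2..1]=0010 (head:  ^)
Step 2: in state B at pos -1, read 0 -> (B,0)->write 1,move L,goto C. Now: state=C, head=-2, tape[-3..1]=00110 (head:  ^)
Step 3: in state C at pos -2, read 0 -> (C,0)->write 0,move R,goto A. Now: state=A, head=-1, tape[-3..1]=00110 (head:   ^)
Step 4: in state A at pos -1, read 1 -> (A,1)->write 0,move L,goto D. Now: state=D, head=-2, tape[-3..1]=00010 (head:  ^)
Step 5: in state D at pos -2, read 0 -> (D,0)->write 1,move R,goto C. Now: state=C, head=-1, tape[-3..1]=01010 (head:   ^)
Step 6: in state C at pos -1, read 0 -> (C,0)->write 0,move R,goto A. Now: state=A, head=0, tape[-3..1]=01010 (head:    ^)
Step 7: in state A at pos 0, read 1 -> (A,1)->write 0,move L,goto D. Now: state=D, head=-1, tape[-3..1]=01000 (head:   ^)
Step 8: in state D at pos -1, read 0 -> (D,0)->write 1,move R,goto C. Now: state=C, head=0, tape[-3..1]=01100 (head:    ^)
Step 9: in state C at pos 0, read 0 -> (C,0)->write 0,move R,goto A. Now: state=A, head=1, tape[-3..2]=011000 (head:     ^)
Step 10: in state A at pos 1, read 0 -> (A,0)->write 1,move L,goto B. Now: state=B, head=0, tape[-3..2]=011010 (head:    ^)
Step 11: in state B at pos 0, read 0 -> (B,0)->write 1,move L,goto C. Now: state=C, head=-1, tape[-3..2]=011110 (head:   ^)
Step 12: in state C at pos -1, read 1 -> (C,1)->write 1,move L,goto B. Now: state=B, head=-2, tape[-3..2]=011110 (head:  ^)
Cells containing 1 after step 12: {-2, -1, 0, 1} -> 4 cell(s)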